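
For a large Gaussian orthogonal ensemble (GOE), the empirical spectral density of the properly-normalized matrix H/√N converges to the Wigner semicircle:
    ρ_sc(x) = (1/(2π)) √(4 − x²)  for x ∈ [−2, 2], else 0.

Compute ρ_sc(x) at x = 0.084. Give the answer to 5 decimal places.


ρ_sc(x) = (1/(2π)) √(4 − x²). With x = 0.084:
  4 − x² = 4 − (0.084)² = 4 − 0.007056 = 3.992944.
  √(4 − x²) = 1.998235.
  1/(2π) = 0.159155.
  ρ_sc(0.084) = 0.159155 · 1.998235 = 0.318029.

Rounded to 5 decimal places: ρ_sc(0.084) ≈ 0.31803.


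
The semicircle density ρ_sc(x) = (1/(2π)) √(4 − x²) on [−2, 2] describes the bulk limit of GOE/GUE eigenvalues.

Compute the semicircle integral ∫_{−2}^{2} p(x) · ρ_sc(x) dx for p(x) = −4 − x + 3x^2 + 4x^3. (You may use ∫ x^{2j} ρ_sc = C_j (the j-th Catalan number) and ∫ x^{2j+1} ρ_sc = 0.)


Write p(x) = Σ a_i x^i, split into monomials and integrate each against ρ_sc separately.
Using ∫ x^{2j} ρ_sc = C_j = (1/(j+1)) C(2j, j) (Catalan numbers) and ∫ x^{2j+1} ρ_sc = 0 (odd monomials vanish by symmetry):
  i = 0 (even): a_0 · C_{0} = -4 · 1 = -4
  i = 1 (odd): ∫ x^1 ρ_sc = 0 (vanishes)
  i = 2 (even): a_2 · C_{1} = 3 · 1 = 3
  i = 3 (odd): ∫ x^3 ρ_sc = 0 (vanishes)

Summing the contributions: ∫_{−2}^{2} p(x) ρ_sc(x) dx = (-4) + 3 = -1.


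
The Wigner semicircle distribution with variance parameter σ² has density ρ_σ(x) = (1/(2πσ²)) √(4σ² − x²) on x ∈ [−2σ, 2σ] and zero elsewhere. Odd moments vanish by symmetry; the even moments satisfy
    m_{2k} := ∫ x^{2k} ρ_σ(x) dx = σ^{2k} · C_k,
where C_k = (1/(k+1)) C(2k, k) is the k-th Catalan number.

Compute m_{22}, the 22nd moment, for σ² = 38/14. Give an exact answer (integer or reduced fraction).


By the scaled semicircle moment identity, m_{2k} = σ^{2k} · C_k with k = 11.
C_11 = (1/(k+1)) · C(2k, k) = (1/12) · C(22, 11) = (1/12) · 705432 = 58786.
σ^{2k} = (σ²)^k = (38/14)^11 = 116490258898219/1977326743.

Therefore m_{22} = σ^{22} · C_11 = (116490258898219/1977326743) · 58786 = 978285194227243162/282475249.


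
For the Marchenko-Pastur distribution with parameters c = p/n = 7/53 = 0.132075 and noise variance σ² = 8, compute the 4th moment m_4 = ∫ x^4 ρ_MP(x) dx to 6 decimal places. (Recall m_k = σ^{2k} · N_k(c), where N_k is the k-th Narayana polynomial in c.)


E[X⁴] = σ⁸ (1 + 6c + 6c² + c³) (fourth MP moment). With σ² = 8 (so σ⁸ = 4096) and c = 7/53 = 0.132075: E[X⁴] = 4096 · (1 + 6·0.132075 + 6·(0.132075)² + (0.132075)³) = 4096 · 1.899420.

So E[X^4] = 7780.025659.


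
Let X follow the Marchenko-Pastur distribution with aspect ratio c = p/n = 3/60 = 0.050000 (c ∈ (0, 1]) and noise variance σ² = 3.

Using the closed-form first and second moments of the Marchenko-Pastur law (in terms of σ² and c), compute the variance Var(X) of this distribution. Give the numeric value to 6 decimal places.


Recall the MP moments m_1 = E[X] = σ² and m_2 = E[X²] = σ⁴ (1 + c).
m_1 = E[X] = σ² = 3, so m_1² = 9.
m_2 = E[X²] = σ⁴ (1 + c) = 9 · (1 + 0.050000) = 9 · 1.050000 = 9.450000.
(Note m_2 − m_1² simplifies to c · σ⁴ = 0.050000 · 9.)

Var(X) = m_2 − m_1² = 9.450000 − 9 = 0.450000.


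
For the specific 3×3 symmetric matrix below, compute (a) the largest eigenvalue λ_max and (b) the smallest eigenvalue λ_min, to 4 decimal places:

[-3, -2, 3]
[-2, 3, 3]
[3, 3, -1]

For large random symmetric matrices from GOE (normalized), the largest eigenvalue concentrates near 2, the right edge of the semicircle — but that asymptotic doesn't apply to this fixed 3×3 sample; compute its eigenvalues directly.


Since M is real symmetric, all three eigenvalues are real; they are the roots of det(λI − M) = λ³ − (tr M) λ² + s λ − det M, where s is the sum of the principal 2×2 minors.
tr M = -3 + 3 + (-1) = -1.
s = ((-3)·3 − (-2)²) + ((-3)·(-1) − 3²) + (3·(-1) − 3²) = -13 + (-6) + (-12) = -31.
det M (expand along row 1) = (-3)·(-12) − (-2)·(-7) + 3·(-15) = -23.
Characteristic polynomial: λ³ + λ² − 31λ + 23 = 0.
Substitute λ = y + (tr M)/3 = y − 0.333333 to remove the quadratic term: y³ + p·y + q = 0 with p = s − (tr M)²/3 = -31.333333 and q = −2(tr M)³/27 + (tr M)·s/3 − det M = 33.407407.
Three real roots ⇒ use the trigonometric (Viète) form: r = 2√(−p/3) = 6.463573, φ = arccos(3q/(p·r)) = arccos(-0.494863) = 2.088473 rad.
y_k = r·cos(φ/3 − 2πk/3) for k = 0, 1, 2 gives y = 4.959576, 1.109820, -6.069396.
λ_k = y_k − 0.333333 gives λ = 4.6262, 0.7765, -6.4027 (check: the sum is -1.0000 = tr M).

Hence λ_max = 4.6262 and λ_min = -6.4027.


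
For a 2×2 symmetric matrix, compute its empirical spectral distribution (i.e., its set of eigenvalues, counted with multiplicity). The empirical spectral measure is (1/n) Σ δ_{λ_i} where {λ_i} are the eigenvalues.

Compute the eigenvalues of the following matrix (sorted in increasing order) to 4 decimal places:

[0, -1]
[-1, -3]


Since M is real symmetric, both eigenvalues are real; they are the roots of det(λI − M) = λ² − (tr M) λ + det M.
tr M = 0 + (-3) = -3.
det M = 0·(-3) − (-1)² = 0 − 1 = -1.
Characteristic polynomial: λ² + 3λ − 1 = 0.
Discriminant Δ = (tr M)² − 4·det M = 9 − (-4) = 13; √Δ = 3.605551.
λ = (tr M ± √Δ)/2 = (-3 ± 3.605551)/2, giving (tr M − √Δ)/2 = -3.3028 and (tr M + √Δ)/2 = 0.3028.

Eigenvalues sorted in increasing order: [-3.3028, 0.3028].


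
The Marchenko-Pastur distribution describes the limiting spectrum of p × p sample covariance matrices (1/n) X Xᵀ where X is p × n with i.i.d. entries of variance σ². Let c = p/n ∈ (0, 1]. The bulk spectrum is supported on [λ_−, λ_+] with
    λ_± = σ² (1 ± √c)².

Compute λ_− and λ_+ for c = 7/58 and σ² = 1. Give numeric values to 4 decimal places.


c = 7/58 = 0.120690; √c = 0.347404.
λ_− = σ² (1 − √c)² = 1 · (1 − 0.347404)² = 1 · (0.652596)² = 0.425881.
λ_+ = σ² (1 + √c)² = 1 · (1 + 0.347404)² = 1 · (1.347404)² = 1.815498.

Rounded to 4 decimal places: λ_− ≈ 0.4259, λ_+ ≈ 1.8155.


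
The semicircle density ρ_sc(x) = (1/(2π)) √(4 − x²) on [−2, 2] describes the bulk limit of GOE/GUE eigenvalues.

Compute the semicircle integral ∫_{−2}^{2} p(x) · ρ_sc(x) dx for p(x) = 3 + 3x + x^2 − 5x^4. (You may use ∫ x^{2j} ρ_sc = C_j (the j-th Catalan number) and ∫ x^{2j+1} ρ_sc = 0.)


Write p(x) = Σ a_i x^i, split into monomials and integrate each against ρ_sc separately.
Using ∫ x^{2j} ρ_sc = C_j = (1/(j+1)) C(2j, j) (Catalan numbers) and ∫ x^{2j+1} ρ_sc = 0 (odd monomials vanish by symmetry):
  i = 0 (even): a_0 · C_{0} = 3 · 1 = 3
  i = 1 (odd): ∫ x^1 ρ_sc = 0 (vanishes)
  i = 2 (even): a_2 · C_{1} = 1 · 1 = 1
  i = 4 (even): a_4 · C_{2} = -5 · 2 = -10

Summing the contributions: ∫_{−2}^{2} p(x) ρ_sc(x) dx = 3 + 1 + (-10) = -6.


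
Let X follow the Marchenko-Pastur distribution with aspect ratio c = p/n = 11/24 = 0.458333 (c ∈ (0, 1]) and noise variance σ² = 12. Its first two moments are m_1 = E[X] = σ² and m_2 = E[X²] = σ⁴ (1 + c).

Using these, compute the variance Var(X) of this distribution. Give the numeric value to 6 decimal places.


m_1 = E[X] = σ² = 12, so m_1² = 144.
m_2 = E[X²] = σ⁴ (1 + c) = 144 · (1 + 0.458333) = 144 · 1.458333 = 210.000000.
(Note m_2 − m_1² simplifies to c · σ⁴ = 0.458333 · 144.)

Var(X) = m_2 − m_1² = 210.000000 − 144 = 66.000000.


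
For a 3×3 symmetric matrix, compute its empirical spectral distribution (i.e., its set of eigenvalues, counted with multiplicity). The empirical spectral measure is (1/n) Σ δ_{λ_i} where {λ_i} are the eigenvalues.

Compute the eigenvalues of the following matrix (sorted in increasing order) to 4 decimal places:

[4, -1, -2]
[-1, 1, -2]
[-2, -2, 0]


Since M is real symmetric, all three eigenvalues are real; they are the roots of det(λI − M) = λ³ − (tr M) λ² + s λ − det M, where s is the sum of the principal 2×2 minors.
tr M = 4 + 1 + 0 = 5.
s = (4·1 − (-1)²) + (4·0 − (-2)²) + (1·0 − (-2)²) = 3 + (-4) + (-4) = -5.
det M (expand along row 1) = 4·(-4) − (-1)·(-4) + (-2)·4 = -28.
Characteristic polynomial: λ³ − 5λ² − 5λ + 28 = 0.
Substitute λ = y + (tr M)/3 = y + 1.666667 to remove the quadratic term: y³ + p·y + q = 0 with p = s − (tr M)²/3 = -13.333333 and q = −2(tr M)³/27 + (tr M)·s/3 − det M = 10.407407.
Three real roots ⇒ use the trigonometric (Viète) form: r = 2√(−p/3) = 4.216370, φ = arccos(3q/(p·r)) = arccos(-0.555375) = 2.159610 rad.
y_k = r·cos(φ/3 − 2πk/3) for k = 0, 1, 2 gives y = 3.170253, 0.822249, -3.992502.
λ_k = y_k + 1.666667 gives λ = 4.8369, 2.4889, -2.3258 (check: the sum is 5.0000 = tr M).

Eigenvalues sorted in increasing order: [-2.3258, 2.4889, 4.8369].


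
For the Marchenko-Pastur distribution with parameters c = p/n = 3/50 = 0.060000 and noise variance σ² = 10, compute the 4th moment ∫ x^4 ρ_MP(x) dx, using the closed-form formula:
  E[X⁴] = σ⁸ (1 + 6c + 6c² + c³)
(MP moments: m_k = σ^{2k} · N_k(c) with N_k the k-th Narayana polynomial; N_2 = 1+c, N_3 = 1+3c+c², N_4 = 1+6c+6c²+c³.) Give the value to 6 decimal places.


E[X⁴] = σ⁸ (1 + 6c + 6c² + c³) (fourth MP moment). With σ² = 10 (so σ⁸ = 10000) and c = 3/50 = 0.060000: E[X⁴] = 10000 · (1 + 6·0.060000 + 6·(0.060000)² + (0.060000)³) = 10000 · 1.381816.

So E[X^4] = 13818.160000.


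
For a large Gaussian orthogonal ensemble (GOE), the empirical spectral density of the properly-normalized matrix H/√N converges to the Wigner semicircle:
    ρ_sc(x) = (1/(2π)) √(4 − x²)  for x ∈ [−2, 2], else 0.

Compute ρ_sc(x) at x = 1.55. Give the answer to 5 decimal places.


ρ_sc(x) = (1/(2π)) √(4 − x²). With x = 1.55:
  4 − x² = 4 − (1.55)² = 4 − 2.402500 = 1.597500.
  √(4 − x²) = 1.263922.
  1/(2π) = 0.159155.
  ρ_sc(1.55) = 0.159155 · 1.263922 = 0.201160.

Rounded to 5 decimal places: ρ_sc(1.55) ≈ 0.20116.


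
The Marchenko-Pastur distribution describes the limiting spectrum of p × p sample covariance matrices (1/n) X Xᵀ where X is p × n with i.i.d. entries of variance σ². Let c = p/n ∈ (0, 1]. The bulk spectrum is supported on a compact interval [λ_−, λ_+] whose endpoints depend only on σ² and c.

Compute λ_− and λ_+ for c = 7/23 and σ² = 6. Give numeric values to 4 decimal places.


c = 7/23 = 0.304348; √c = 0.551677.
λ_− = σ² (1 − √c)² = 6 · (1 − 0.551677)² = 6 · (0.448323)² = 1.205960.
λ_+ = σ² (1 + √c)² = 6 · (1 + 0.551677)² = 6 · (1.551677)² = 14.446214.

Rounded to 4 decimal places: λ_− ≈ 1.2060, λ_+ ≈ 14.4462.


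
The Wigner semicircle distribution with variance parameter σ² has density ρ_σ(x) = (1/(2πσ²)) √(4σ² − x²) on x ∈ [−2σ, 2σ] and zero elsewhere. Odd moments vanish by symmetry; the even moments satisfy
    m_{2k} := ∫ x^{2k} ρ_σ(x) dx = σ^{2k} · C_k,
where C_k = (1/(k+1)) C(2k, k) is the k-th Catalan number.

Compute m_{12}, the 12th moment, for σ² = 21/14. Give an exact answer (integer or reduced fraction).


By the scaled semicircle moment identity, m_{2k} = σ^{2k} · C_k with k = 6.
C_6 = (1/(k+1)) · C(2k, k) = (1/7) · C(12, 6) = (1/7) · 924 = 132.
σ^{2k} = (σ²)^k = (21/14)^6 = 729/64.

Therefore m_{12} = σ^{12} · C_6 = (729/64) · 132 = 24057/16.


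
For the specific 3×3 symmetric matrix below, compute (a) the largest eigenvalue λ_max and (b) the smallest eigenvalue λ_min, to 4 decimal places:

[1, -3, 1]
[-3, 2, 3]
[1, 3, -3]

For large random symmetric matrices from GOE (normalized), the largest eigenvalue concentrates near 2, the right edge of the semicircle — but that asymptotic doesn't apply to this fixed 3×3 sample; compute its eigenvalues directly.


Since M is real symmetric, all three eigenvalues are real; they are the roots of det(λI − M) = λ³ − (tr M) λ² + s λ − det M, where s is the sum of the principal 2×2 minors.
tr M = 1 + 2 + (-3) = 0.
s = (1·2 − (-3)²) + (1·(-3) − 1²) + (2·(-3) − 3²) = -7 + (-4) + (-15) = -26.
det M (expand along row 1) = 1·(-15) − (-3)·6 + 1·(-11) = -8.
Characteristic polynomial: λ³ − 26λ + 8 = 0.
Substitute λ = y + (tr M)/3 = y + 0.000000 to remove the quadratic term: y³ + p·y + q = 0 with p = s − (tr M)²/3 = -26.000000 and q = −2(tr M)³/27 + (tr M)·s/3 − det M = 8.000000.
Three real roots ⇒ use the trigonometric (Viète) form: r = 2√(−p/3) = 5.887841, φ = arccos(3q/(p·r)) = arccos(-0.156777) = 1.728223 rad.
y_k = r·cos(φ/3 − 2πk/3) for k = 0, 1, 2 gives y = 4.937588, 0.308825, -5.246413.
λ_k = y_k + 0.000000 gives λ = 4.9376, 0.3088, -5.2464 (check: the sum is 0.0000 = tr M).

Hence λ_max = 4.9376 and λ_min = -5.2464.


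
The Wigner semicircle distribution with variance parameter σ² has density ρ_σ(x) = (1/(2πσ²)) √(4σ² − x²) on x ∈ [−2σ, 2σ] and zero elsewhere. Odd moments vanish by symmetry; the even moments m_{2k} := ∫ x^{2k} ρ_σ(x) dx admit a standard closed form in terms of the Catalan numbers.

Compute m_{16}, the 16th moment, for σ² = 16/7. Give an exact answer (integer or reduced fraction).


By the scaled semicircle moment identity, m_{2k} = σ^{2k} · C_k with k = 8.
C_8 = (1/(k+1)) · C(2k, k) = (1/9) · C(16, 8) = (1/9) · 12870 = 1430.
σ^{2k} = (σ²)^k = (16/7)^8 = 4294967296/5764801.

Therefore m_{16} = σ^{16} · C_8 = (4294967296/5764801) · 1430 = 6141803233280/5764801.


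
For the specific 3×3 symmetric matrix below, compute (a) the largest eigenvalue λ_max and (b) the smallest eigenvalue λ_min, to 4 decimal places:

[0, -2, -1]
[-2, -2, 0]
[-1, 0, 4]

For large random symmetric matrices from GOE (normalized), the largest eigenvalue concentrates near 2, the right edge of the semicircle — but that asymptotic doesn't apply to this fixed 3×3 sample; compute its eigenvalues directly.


Since M is real symmetric, all three eigenvalues are real; they are the roots of det(λI − M) = λ³ − (tr M) λ² + s λ − det M, where s is the sum of the principal 2×2 minors.
tr M = 0 + (-2) + 4 = 2.
s = (0·(-2) − (-2)²) + (0·4 − (-1)²) + ((-2)·4 − 0²) = -4 + (-1) + (-8) = -13.
det M (expand along row 1) = 0·(-8) − (-2)·(-8) + (-1)·(-2) = -14.
Characteristic polynomial: λ³ − 2λ² − 13λ + 14 = 0.
Substitute λ = y + (tr M)/3 = y + 0.666667 to remove the quadratic term: y³ + p·y + q = 0 with p = s − (tr M)²/3 = -14.333333 and q = −2(tr M)³/27 + (tr M)·s/3 − det M = 4.740741.
Three real roots ⇒ use the trigonometric (Viète) form: r = 2√(−p/3) = 4.371626, φ = arccos(3q/(p·r)) = arccos(-0.226975) = 1.799766 rad.
y_k = r·cos(φ/3 − 2πk/3) for k = 0, 1, 2 gives y = 3.608251, 0.333333, -3.941584.
λ_k = y_k + 0.666667 gives λ = 4.2749, 1.0000, -3.2749 (check: the sum is 2.0000 = tr M).

Hence λ_max = 4.2749 and λ_min = -3.2749.


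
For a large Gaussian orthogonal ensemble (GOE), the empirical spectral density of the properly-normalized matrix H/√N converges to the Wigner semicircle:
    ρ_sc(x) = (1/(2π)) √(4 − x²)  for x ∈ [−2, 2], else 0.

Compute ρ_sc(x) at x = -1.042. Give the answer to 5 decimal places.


ρ_sc(x) = (1/(2π)) √(4 − x²). With x = -1.042:
  4 − x² = 4 − (-1.042)² = 4 − 1.085764 = 2.914236.
  √(4 − x²) = 1.707113.
  1/(2π) = 0.159155.
  ρ_sc(-1.042) = 0.159155 · 1.707113 = 0.271696.

Rounded to 5 decimal places: ρ_sc(-1.042) ≈ 0.27170.


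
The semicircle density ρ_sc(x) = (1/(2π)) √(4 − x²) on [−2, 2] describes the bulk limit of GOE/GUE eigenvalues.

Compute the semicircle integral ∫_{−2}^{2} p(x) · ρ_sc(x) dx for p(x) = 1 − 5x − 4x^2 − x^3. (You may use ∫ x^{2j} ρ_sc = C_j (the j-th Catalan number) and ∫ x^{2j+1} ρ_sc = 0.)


Write p(x) = Σ a_i x^i, split into monomials and integrate each against ρ_sc separately.
Using ∫ x^{2j} ρ_sc = C_j = (1/(j+1)) C(2j, j) (Catalan numbers) and ∫ x^{2j+1} ρ_sc = 0 (odd monomials vanish by symmetry):
  i = 0 (even): a_0 · C_{0} = 1 · 1 = 1
  i = 1 (odd): ∫ x^1 ρ_sc = 0 (vanishes)
  i = 2 (even): a_2 · C_{1} = -4 · 1 = -4
  i = 3 (odd): ∫ x^3 ρ_sc = 0 (vanishes)

Summing the contributions: ∫_{−2}^{2} p(x) ρ_sc(x) dx = 1 + (-4) = -3.


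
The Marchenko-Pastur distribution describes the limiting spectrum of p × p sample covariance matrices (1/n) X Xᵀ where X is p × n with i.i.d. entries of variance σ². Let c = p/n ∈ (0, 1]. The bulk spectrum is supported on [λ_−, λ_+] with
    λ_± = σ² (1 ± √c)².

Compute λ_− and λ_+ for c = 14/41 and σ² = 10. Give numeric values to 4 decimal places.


c = 14/41 = 0.341463; √c = 0.584349.
λ_− = σ² (1 − √c)² = 10 · (1 − 0.584349)² = 10 · (0.415651)² = 1.727660.
λ_+ = σ² (1 + √c)² = 10 · (1 + 0.584349)² = 10 · (1.584349)² = 25.101608.

Rounded to 4 decimal places: λ_− ≈ 1.7277, λ_+ ≈ 25.1016.


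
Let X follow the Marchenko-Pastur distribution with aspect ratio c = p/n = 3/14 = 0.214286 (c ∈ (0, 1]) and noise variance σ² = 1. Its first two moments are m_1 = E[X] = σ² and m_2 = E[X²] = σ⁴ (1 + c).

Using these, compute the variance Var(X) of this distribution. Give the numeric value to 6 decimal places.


m_1 = E[X] = σ² = 1, so m_1² = 1.
m_2 = E[X²] = σ⁴ (1 + c) = 1 · (1 + 0.214286) = 1 · 1.214286 = 1.214286.
(Note m_2 − m_1² simplifies to c · σ⁴ = 0.214286 · 1.)

Var(X) = m_2 − m_1² = 1.214286 − 1 = 0.214286.


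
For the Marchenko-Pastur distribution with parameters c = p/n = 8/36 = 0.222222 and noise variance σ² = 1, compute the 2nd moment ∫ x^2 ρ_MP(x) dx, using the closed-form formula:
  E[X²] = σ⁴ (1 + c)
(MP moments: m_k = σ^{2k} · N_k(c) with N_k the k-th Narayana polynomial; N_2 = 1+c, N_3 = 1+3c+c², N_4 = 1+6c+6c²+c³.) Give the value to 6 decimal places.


E[X²] = σ⁴ (1 + c) (second MP moment). With σ² = 1 (so σ⁴ = 1) and c = 8/36 = 0.222222: E[X²] = 1 · (1 + 0.222222) = 1 · 1.222222.

So E[X^2] = 1.222222.


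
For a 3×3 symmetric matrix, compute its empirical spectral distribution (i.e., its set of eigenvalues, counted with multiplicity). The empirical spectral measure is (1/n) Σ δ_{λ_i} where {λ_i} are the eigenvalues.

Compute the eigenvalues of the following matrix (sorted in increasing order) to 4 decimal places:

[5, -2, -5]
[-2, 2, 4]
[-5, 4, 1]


Since M is real symmetric, all three eigenvalues are real; they are the roots of det(λI − M) = λ³ − (tr M) λ² + s λ − det M, where s is the sum of the principal 2×2 minors.
tr M = 5 + 2 + 1 = 8.
s = (5·2 − (-2)²) + (5·1 − (-5)²) + (2·1 − 4²) = 6 + (-20) + (-14) = -28.
det M (expand along row 1) = 5·(-14) − (-2)·18 + (-5)·2 = -44.
Characteristic polynomial: λ³ − 8λ² − 28λ + 44 = 0.
Substitute λ = y + (tr M)/3 = y + 2.666667 to remove the quadratic term: y³ + p·y + q = 0 with p = s − (tr M)²/3 = -49.333333 and q = −2(tr M)³/27 + (tr M)·s/3 − det M = -68.592593.
Three real roots ⇒ use the trigonometric (Viète) form: r = 2√(−p/3) = 8.110350, φ = arccos(3q/(p·r)) = arccos(0.514302) = 1.030602 rad.
y_k = r·cos(φ/3 − 2πk/3) for k = 0, 1, 2 gives y = 7.636464, -1.452508, -6.183956.
λ_k = y_k + 2.666667 gives λ = 10.3031, 1.2142, -3.5173 (check: the sum is 8.0000 = tr M).

Eigenvalues sorted in increasing order: [-3.5173, 1.2142, 10.3031].


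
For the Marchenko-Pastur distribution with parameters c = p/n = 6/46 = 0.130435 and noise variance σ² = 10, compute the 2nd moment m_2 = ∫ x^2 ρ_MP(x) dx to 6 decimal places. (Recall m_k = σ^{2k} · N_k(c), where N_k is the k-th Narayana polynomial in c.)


E[X²] = σ⁴ (1 + c) (second MP moment). With σ² = 10 (so σ⁴ = 100) and c = 6/46 = 0.130435: E[X²] = 100 · (1 + 0.130435) = 100 · 1.130435.

So E[X^2] = 113.043478.


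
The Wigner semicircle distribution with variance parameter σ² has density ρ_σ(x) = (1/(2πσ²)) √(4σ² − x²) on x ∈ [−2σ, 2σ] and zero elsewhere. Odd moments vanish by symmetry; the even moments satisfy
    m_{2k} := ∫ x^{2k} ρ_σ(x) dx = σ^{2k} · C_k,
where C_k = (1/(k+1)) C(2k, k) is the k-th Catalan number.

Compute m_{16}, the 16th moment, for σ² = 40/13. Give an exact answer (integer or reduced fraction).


By the scaled semicircle moment identity, m_{2k} = σ^{2k} · C_k with k = 8.
C_8 = (1/(k+1)) · C(2k, k) = (1/9) · C(16, 8) = (1/9) · 12870 = 1430.
σ^{2k} = (σ²)^k = (40/13)^8 = 6553600000000/815730721.

Therefore m_{16} = σ^{16} · C_8 = (6553600000000/815730721) · 1430 = 720896000000000/62748517.


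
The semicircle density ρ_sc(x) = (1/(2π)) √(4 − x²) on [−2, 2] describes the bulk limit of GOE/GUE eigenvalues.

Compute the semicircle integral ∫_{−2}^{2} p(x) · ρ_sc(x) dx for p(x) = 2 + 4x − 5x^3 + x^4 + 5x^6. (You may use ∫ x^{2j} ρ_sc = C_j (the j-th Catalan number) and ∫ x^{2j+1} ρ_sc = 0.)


Write p(x) = Σ a_i x^i, split into monomials and integrate each against ρ_sc separately.
Using ∫ x^{2j} ρ_sc = C_j = (1/(j+1)) C(2j, j) (Catalan numbers) and ∫ x^{2j+1} ρ_sc = 0 (odd monomials vanish by symmetry):
  i = 0 (even): a_0 · C_{0} = 2 · 1 = 2
  i = 1 (odd): ∫ x^1 ρ_sc = 0 (vanishes)
  i = 3 (odd): ∫ x^3 ρ_sc = 0 (vanishes)
  i = 4 (even): a_4 · C_{2} = 1 · 2 = 2
  i = 6 (even): a_6 · C_{3} = 5 · 5 = 25

Summing the contributions: ∫_{−2}^{2} p(x) ρ_sc(x) dx = 2 + 2 + 25 = 29.


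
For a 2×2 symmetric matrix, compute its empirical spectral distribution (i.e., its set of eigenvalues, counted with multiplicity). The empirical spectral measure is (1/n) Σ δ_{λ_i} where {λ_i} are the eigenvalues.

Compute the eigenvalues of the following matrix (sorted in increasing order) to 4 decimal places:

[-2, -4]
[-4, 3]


Since M is real symmetric, both eigenvalues are real; they are the roots of det(λI − M) = λ² − (tr M) λ + det M.
tr M = -2 + 3 = 1.
det M = (-2)·3 − (-4)² = -6 − 16 = -22.
Characteristic polynomial: λ² − λ − 22 = 0.
Discriminant Δ = (tr M)² − 4·det M = 1 − (-88) = 89; √Δ = 9.433981.
λ = (tr M ± √Δ)/2 = (1 ± 9.433981)/2, giving (tr M − √Δ)/2 = -4.2170 and (tr M + √Δ)/2 = 5.2170.

Eigenvalues sorted in increasing order: [-4.2170, 5.2170].


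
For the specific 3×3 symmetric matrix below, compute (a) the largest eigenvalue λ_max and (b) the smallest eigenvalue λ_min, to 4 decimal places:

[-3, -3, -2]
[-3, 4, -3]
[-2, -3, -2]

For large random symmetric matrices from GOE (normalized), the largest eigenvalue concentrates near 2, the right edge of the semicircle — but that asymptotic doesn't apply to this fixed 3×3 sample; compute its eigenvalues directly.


Since M is real symmetric, all three eigenvalues are real; they are the roots of det(λI − M) = λ³ − (tr M) λ² + s λ − det M, where s is the sum of the principal 2×2 minors.
tr M = -3 + 4 + (-2) = -1.
s = ((-3)·4 − (-3)²) + ((-3)·(-2) − (-2)²) + (4·(-2) − (-3)²) = -21 + 2 + (-17) = -36.
det M (expand along row 1) = (-3)·(-17) − (-3)·0 + (-2)·17 = 17.
Characteristic polynomial: λ³ + λ² − 36λ − 17 = 0.
Substitute λ = y + (tr M)/3 = y − 0.333333 to remove the quadratic term: y³ + p·y + q = 0 with p = s − (tr M)²/3 = -36.333333 and q = −2(tr M)³/27 + (tr M)·s/3 − det M = -4.925926.
Three real roots ⇒ use the trigonometric (Viète) form: r = 2√(−p/3) = 6.960204, φ = arccos(3q/(p·r)) = arccos(0.058436) = 1.512327 rad.
y_k = r·cos(φ/3 − 2πk/3) for k = 0, 1, 2 gives y = 6.094391, -0.135645, -5.958747.
λ_k = y_k − 0.333333 gives λ = 5.7611, -0.4690, -6.2921 (check: the sum is -1.0000 = tr M).

Hence λ_max = 5.7611 and λ_min = -6.2921.


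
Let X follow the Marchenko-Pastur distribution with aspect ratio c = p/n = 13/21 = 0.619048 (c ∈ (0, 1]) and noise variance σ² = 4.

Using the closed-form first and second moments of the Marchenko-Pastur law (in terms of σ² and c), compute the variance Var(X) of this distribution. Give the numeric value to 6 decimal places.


Recall the MP moments m_1 = E[X] = σ² and m_2 = E[X²] = σ⁴ (1 + c).
m_1 = E[X] = σ² = 4, so m_1² = 16.
m_2 = E[X²] = σ⁴ (1 + c) = 16 · (1 + 0.619048) = 16 · 1.619048 = 25.904762.
(Note m_2 − m_1² simplifies to c · σ⁴ = 0.619048 · 16.)

Var(X) = m_2 − m_1² = 25.904762 − 16 = 9.904762.


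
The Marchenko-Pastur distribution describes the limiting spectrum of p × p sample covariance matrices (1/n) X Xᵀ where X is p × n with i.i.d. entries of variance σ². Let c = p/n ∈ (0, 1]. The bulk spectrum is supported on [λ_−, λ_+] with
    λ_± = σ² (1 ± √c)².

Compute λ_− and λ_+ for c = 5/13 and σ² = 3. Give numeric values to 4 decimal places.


c = 5/13 = 0.384615; √c = 0.620174.
λ_− = σ² (1 − √c)² = 3 · (1 − 0.620174)² = 3 · (0.379826)² = 0.432804.
λ_+ = σ² (1 + √c)² = 3 · (1 + 0.620174)² = 3 · (1.620174)² = 7.874888.

Rounded to 4 decimal places: λ_− ≈ 0.4328, λ_+ ≈ 7.8749.


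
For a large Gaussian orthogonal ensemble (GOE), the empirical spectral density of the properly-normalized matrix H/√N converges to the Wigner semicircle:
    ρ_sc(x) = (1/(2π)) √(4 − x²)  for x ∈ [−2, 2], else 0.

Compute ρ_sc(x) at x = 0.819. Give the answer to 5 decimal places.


ρ_sc(x) = (1/(2π)) √(4 − x²). With x = 0.819:
  4 − x² = 4 − (0.819)² = 4 − 0.670761 = 3.329239.
  √(4 − x²) = 1.824620.
  1/(2π) = 0.159155.
  ρ_sc(0.819) = 0.159155 · 1.824620 = 0.290397.

Rounded to 5 decimal places: ρ_sc(0.819) ≈ 0.29040.


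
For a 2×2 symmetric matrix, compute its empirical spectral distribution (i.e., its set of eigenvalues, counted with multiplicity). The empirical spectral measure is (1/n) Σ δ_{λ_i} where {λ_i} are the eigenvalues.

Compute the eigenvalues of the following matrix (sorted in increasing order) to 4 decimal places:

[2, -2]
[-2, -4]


Since M is real symmetric, both eigenvalues are real; they are the roots of det(λI − M) = λ² − (tr M) λ + det M.
tr M = 2 + (-4) = -2.
det M = 2·(-4) − (-2)² = -8 − 4 = -12.
Characteristic polynomial: λ² + 2λ − 12 = 0.
Discriminant Δ = (tr M)² − 4·det M = 4 − (-48) = 52; √Δ = 7.211103.
λ = (tr M ± √Δ)/2 = (-2 ± 7.211103)/2, giving (tr M − √Δ)/2 = -4.6056 and (tr M + √Δ)/2 = 2.6056.

Eigenvalues sorted in increasing order: [-4.6056, 2.6056].


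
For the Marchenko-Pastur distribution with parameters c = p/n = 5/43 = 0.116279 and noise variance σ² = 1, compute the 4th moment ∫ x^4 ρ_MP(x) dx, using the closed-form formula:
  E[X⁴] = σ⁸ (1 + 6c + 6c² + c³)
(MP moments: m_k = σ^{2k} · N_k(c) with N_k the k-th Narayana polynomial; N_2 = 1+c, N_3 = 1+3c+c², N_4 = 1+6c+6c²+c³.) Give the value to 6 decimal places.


E[X⁴] = σ⁸ (1 + 6c + 6c² + c³) (fourth MP moment). With σ² = 1 (so σ⁸ = 1) and c = 5/43 = 0.116279: E[X⁴] = 1 · (1 + 6·0.116279 + 6·(0.116279)² + (0.116279)³) = 1 · 1.780372.

So E[X^4] = 1.780372.


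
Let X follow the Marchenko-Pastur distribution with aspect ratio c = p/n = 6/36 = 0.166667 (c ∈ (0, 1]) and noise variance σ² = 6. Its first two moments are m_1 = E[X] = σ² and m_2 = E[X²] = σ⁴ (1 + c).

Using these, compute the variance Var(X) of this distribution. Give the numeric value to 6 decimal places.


m_1 = E[X] = σ² = 6, so m_1² = 36.
m_2 = E[X²] = σ⁴ (1 + c) = 36 · (1 + 0.166667) = 36 · 1.166667 = 42.000000.
(Note m_2 − m_1² simplifies to c · σ⁴ = 0.166667 · 36.)

Var(X) = m_2 − m_1² = 42.000000 − 36 = 6.000000.


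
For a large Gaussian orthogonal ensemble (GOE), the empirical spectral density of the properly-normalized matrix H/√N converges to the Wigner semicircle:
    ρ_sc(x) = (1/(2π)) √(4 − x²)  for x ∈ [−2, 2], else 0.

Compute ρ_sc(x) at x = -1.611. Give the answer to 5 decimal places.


ρ_sc(x) = (1/(2π)) √(4 − x²). With x = -1.611:
  4 − x² = 4 − (-1.611)² = 4 − 2.595321 = 1.404679.
  √(4 − x²) = 1.185192.
  1/(2π) = 0.159155.
  ρ_sc(-1.611) = 0.159155 · 1.185192 = 0.188629.

Rounded to 5 decimal places: ρ_sc(-1.611) ≈ 0.18863.


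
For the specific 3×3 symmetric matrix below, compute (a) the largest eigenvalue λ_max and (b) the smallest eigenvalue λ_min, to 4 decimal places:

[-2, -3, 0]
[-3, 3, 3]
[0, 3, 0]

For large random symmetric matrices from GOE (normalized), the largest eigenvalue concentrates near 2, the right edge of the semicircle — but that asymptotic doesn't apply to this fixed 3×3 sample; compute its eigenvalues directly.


Since M is real symmetric, all three eigenvalues are real; they are the roots of det(λI − M) = λ³ − (tr M) λ² + s λ − det M, where s is the sum of the principal 2×2 minors.
tr M = -2 + 3 + 0 = 1.
s = ((-2)·3 − (-3)²) + ((-2)·0 − 0²) + (3·0 − 3²) = -15 + 0 + (-9) = -24.
det M (expand along row 1) = (-2)·(-9) − (-3)·0 + 0·(-9) = 18.
Characteristic polynomial: λ³ − λ² − 24λ − 18 = 0.
Substitute λ = y + (tr M)/3 = y + 0.333333 to remove the quadratic term: y³ + p·y + q = 0 with p = s − (tr M)²/3 = -24.333333 and q = −2(tr M)³/27 + (tr M)·s/3 − det M = -26.074074.
Three real roots ⇒ use the trigonometric (Viète) form: r = 2√(−p/3) = 5.696002, φ = arccos(3q/(p·r)) = arccos(0.564363) = 0.971135 rad.
y_k = r·cos(φ/3 − 2πk/3) for k = 0, 1, 2 gives y = 5.400160, -1.130990, -4.269169.
λ_k = y_k + 0.333333 gives λ = 5.7335, -0.7977, -3.9358 (check: the sum is 1.0000 = tr M).

Hence λ_max = 5.7335 and λ_min = -3.9358.


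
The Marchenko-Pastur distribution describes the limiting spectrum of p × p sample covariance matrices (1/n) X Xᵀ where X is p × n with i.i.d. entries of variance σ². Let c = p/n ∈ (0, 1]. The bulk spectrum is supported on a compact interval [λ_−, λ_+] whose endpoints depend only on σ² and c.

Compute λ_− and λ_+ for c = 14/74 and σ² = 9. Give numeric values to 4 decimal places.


c = 14/74 = 0.189189; √c = 0.434959.
λ_− = σ² (1 − √c)² = 9 · (1 − 0.434959)² = 9 · (0.565041)² = 2.873444.
λ_+ = σ² (1 + √c)² = 9 · (1 + 0.434959)² = 9 · (1.434959)² = 18.531962.

Rounded to 4 decimal places: λ_− ≈ 2.8734, λ_+ ≈ 18.5320.


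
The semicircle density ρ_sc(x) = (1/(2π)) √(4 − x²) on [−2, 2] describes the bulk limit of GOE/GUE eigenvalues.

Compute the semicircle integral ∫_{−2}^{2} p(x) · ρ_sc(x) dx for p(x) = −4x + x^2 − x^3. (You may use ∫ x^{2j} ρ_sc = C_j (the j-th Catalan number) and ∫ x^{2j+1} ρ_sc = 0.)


Write p(x) = Σ a_i x^i, split into monomials and integrate each against ρ_sc separately.
Using ∫ x^{2j} ρ_sc = C_j = (1/(j+1)) C(2j, j) (Catalan numbers) and ∫ x^{2j+1} ρ_sc = 0 (odd monomials vanish by symmetry):
  i = 1 (odd): ∫ x^1 ρ_sc = 0 (vanishes)
  i = 2 (even): a_2 · C_{1} = 1 · 1 = 1
  i = 3 (odd): ∫ x^3 ρ_sc = 0 (vanishes)

Summing the contributions: ∫_{−2}^{2} p(x) ρ_sc(x) dx = 1.


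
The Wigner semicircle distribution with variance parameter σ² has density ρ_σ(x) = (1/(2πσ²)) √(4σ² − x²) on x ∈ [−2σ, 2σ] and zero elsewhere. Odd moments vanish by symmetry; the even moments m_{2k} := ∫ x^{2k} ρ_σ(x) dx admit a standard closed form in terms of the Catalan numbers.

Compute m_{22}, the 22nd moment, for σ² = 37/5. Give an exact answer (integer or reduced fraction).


By the scaled semicircle moment identity, m_{2k} = σ^{2k} · C_k with k = 11.
C_11 = (1/(k+1)) · C(2k, k) = (1/12) · C(22, 11) = (1/12) · 705432 = 58786.
σ^{2k} = (σ²)^k = (37/5)^11 = 177917621779460413/48828125.

Therefore m_{22} = σ^{22} · C_11 = (177917621779460413/48828125) · 58786 = 10459065313927359838618/48828125.


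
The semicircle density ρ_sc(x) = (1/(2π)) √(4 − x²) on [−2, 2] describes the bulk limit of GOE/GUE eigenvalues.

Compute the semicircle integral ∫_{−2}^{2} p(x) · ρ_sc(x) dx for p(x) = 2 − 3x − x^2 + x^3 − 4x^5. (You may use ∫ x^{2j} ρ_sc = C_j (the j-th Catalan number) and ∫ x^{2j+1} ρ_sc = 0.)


Write p(x) = Σ a_i x^i, split into monomials and integrate each against ρ_sc separately.
Using ∫ x^{2j} ρ_sc = C_j = (1/(j+1)) C(2j, j) (Catalan numbers) and ∫ x^{2j+1} ρ_sc = 0 (odd monomials vanish by symmetry):
  i = 0 (even): a_0 · C_{0} = 2 · 1 = 2
  i = 1 (odd): ∫ x^1 ρ_sc = 0 (vanishes)
  i = 2 (even): a_2 · C_{1} = -1 · 1 = -1
  i = 3 (odd): ∫ x^3 ρ_sc = 0 (vanishes)
  i = 5 (odd): ∫ x^5 ρ_sc = 0 (vanishes)

Summing the contributions: ∫_{−2}^{2} p(x) ρ_sc(x) dx = 2 + (-1) = 1.


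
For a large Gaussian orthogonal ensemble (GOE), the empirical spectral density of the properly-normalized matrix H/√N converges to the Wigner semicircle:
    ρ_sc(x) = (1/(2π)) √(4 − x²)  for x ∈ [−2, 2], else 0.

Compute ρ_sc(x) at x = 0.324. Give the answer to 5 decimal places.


ρ_sc(x) = (1/(2π)) √(4 − x²). With x = 0.324:
  4 − x² = 4 − (0.324)² = 4 − 0.104976 = 3.895024.
  √(4 − x²) = 1.973582.
  1/(2π) = 0.159155.
  ρ_sc(0.324) = 0.159155 · 1.973582 = 0.314105.

Rounded to 5 decimal places: ρ_sc(0.324) ≈ 0.31411.


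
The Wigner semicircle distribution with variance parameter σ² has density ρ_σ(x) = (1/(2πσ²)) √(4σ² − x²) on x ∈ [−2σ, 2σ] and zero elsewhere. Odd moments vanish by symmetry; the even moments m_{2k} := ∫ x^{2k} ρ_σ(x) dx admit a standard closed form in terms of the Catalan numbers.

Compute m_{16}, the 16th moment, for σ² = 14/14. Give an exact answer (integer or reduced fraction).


By the scaled semicircle moment identity, m_{2k} = σ^{2k} · C_k with k = 8.
C_8 = (1/(k+1)) · C(2k, k) = (1/9) · C(16, 8) = (1/9) · 12870 = 1430.
σ^{2k} = (σ²)^k = (14/14)^8 = 1.

Therefore m_{16} = σ^{16} · C_8 = 1 · 1430 = 1430.


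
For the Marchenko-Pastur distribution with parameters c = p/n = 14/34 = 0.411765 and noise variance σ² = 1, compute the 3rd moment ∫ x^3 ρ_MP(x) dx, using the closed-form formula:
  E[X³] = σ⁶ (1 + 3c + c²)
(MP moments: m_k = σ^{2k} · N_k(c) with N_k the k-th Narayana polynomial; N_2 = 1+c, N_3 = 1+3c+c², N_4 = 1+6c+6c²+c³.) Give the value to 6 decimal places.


E[X³] = σ⁶ (1 + 3c + c²) (third MP moment). With σ² = 1 (so σ⁶ = 1) and c = 14/34 = 0.411765: E[X³] = 1 · (1 + 3·0.411765 + (0.411765)²) = 1 · 2.404844.

So E[X^3] = 2.404844.


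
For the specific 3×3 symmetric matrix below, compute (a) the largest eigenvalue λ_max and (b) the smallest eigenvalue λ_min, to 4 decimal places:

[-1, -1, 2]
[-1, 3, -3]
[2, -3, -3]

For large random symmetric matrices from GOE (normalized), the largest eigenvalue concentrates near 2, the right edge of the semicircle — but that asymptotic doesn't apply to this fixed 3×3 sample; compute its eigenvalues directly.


Since M is real symmetric, all three eigenvalues are real; they are the roots of det(λI − M) = λ³ − (tr M) λ² + s λ − det M, where s is the sum of the principal 2×2 minors.
tr M = -1 + 3 + (-3) = -1.
s = ((-1)·3 − (-1)²) + ((-1)·(-3) − 2²) + (3·(-3) − (-3)²) = -4 + (-1) + (-18) = -23.
det M (expand along row 1) = (-1)·(-18) − (-1)·9 + 2·(-3) = 21.
Characteristic polynomial: λ³ + λ² − 23λ − 21 = 0.
Substitute λ = y + (tr M)/3 = y − 0.333333 to remove the quadratic term: y³ + p·y + q = 0 with p = s − (tr M)²/3 = -23.333333 and q = −2(tr M)³/27 + (tr M)·s/3 − det M = -13.259259.
Three real roots ⇒ use the trigonometric (Viète) form: r = 2√(−p/3) = 5.577734, φ = arccos(3q/(p·r)) = arccos(0.305637) = 1.260189 rad.
y_k = r·cos(φ/3 − 2πk/3) for k = 0, 1, 2 gives y = 5.092824, -0.576464, -4.516360.
λ_k = y_k − 0.333333 gives λ = 4.7595, -0.9098, -4.8497 (check: the sum is -1.0000 = tr M).

Hence λ_max = 4.7595 and λ_min = -4.8497.


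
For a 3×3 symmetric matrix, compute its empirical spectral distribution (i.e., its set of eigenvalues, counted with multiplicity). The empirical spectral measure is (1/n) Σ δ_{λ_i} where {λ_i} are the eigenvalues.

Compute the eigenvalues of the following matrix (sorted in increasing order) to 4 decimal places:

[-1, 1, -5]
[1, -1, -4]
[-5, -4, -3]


Since M is real symmetric, all three eigenvalues are real; they are the roots of det(λI − M) = λ³ − (tr M) λ² + s λ − det M, where s is the sum of the principal 2×2 minors.
tr M = -1 + (-1) + (-3) = -5.
s = ((-1)·(-1) − 1²) + ((-1)·(-3) − (-5)²) + ((-1)·(-3) − (-4)²) = 0 + (-22) + (-13) = -35.
det M (expand along row 1) = (-1)·(-13) − 1·(-23) + (-5)·(-9) = 81.
Characteristic polynomial: λ³ + 5λ² − 35λ − 81 = 0.
Substitute λ = y + (tr M)/3 = y − 1.666667 to remove the quadratic term: y³ + p·y + q = 0 with p = s − (tr M)²/3 = -43.333333 and q = −2(tr M)³/27 + (tr M)·s/3 − det M = -13.407407.
Three real roots ⇒ use the trigonometric (Viète) form: r = 2√(−p/3) = 7.601170, φ = arccos(3q/(p·r)) = arccos(0.122113) = 1.448377 rad.
y_k = r·cos(φ/3 − 2πk/3) for k = 0, 1, 2 gives y = 6.732371, -0.310090, -6.422281.
λ_k = y_k − 1.666667 gives λ = 5.0657, -1.9768, -8.0889 (check: the sum is -5.0000 = tr M).

Eigenvalues sorted in increasing order: [-8.0889, -1.9768, 5.0657].


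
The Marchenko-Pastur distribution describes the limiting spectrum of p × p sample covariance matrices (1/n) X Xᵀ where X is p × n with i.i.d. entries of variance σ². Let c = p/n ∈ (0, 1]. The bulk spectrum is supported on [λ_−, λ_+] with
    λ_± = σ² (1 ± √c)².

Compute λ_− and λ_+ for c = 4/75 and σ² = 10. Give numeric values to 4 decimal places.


c = 4/75 = 0.053333; √c = 0.230940.
λ_− = σ² (1 − √c)² = 10 · (1 − 0.230940)² = 10 · (0.769060)² = 5.914531.
λ_+ = σ² (1 + √c)² = 10 · (1 + 0.230940)² = 10 · (1.230940)² = 15.152135.

Rounded to 4 decimal places: λ_− ≈ 5.9145, λ_+ ≈ 15.1521.


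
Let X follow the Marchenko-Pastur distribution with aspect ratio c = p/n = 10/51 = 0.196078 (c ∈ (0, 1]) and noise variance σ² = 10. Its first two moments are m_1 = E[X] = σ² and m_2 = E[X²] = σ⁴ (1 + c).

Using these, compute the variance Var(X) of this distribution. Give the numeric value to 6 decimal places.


m_1 = E[X] = σ² = 10, so m_1² = 100.
m_2 = E[X²] = σ⁴ (1 + c) = 100 · (1 + 0.196078) = 100 · 1.196078 = 119.607843.
(Note m_2 − m_1² simplifies to c · σ⁴ = 0.196078 · 100.)

Var(X) = m_2 − m_1² = 119.607843 − 100 = 19.607843.


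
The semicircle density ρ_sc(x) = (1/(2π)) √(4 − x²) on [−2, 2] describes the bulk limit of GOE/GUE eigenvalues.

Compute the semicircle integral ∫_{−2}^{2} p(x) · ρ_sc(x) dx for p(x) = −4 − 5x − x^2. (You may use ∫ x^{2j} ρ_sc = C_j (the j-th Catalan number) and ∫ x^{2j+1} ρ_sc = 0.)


Write p(x) = Σ a_i x^i, split into monomials and integrate each against ρ_sc separately.
Using ∫ x^{2j} ρ_sc = C_j = (1/(j+1)) C(2j, j) (Catalan numbers) and ∫ x^{2j+1} ρ_sc = 0 (odd monomials vanish by symmetry):
  i = 0 (even): a_0 · C_{0} = -4 · 1 = -4
  i = 1 (odd): ∫ x^1 ρ_sc = 0 (vanishes)
  i = 2 (even): a_2 · C_{1} = -1 · 1 = -1

Summing the contributions: ∫_{−2}^{2} p(x) ρ_sc(x) dx = (-4) + (-1) = -5.


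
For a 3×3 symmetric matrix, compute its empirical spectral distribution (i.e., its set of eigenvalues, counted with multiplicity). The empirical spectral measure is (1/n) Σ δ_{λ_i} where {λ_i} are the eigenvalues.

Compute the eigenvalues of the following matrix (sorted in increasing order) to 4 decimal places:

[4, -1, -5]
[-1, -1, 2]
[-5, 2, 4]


Since M is real symmetric, all three eigenvalues are real; they are the roots of det(λI − M) = λ³ − (tr M) λ² + s λ − det M, where s is the sum of the principal 2×2 minors.
tr M = 4 + (-1) + 4 = 7.
s = (4·(-1) − (-1)²) + (4·4 − (-5)²) + ((-1)·4 − 2²) = -5 + (-9) + (-8) = -22.
det M (expand along row 1) = 4·(-8) − (-1)·6 + (-5)·(-7) = 9.
Characteristic polynomial: λ³ − 7λ² − 22λ − 9 = 0.
Substitute λ = y + (tr M)/3 = y + 2.333333 to remove the quadratic term: y³ + p·y + q = 0 with p = s − (tr M)²/3 = -38.333333 and q = −2(tr M)³/27 + (tr M)·s/3 − det M = -85.740741.
Three real roots ⇒ use the trigonometric (Viète) form: r = 2√(−p/3) = 7.149204, φ = arccos(3q/(p·r)) = arccos(0.938586) = 0.352286 rad.
y_k = r·cos(φ/3 − 2πk/3) for k = 0, 1, 2 gives y = 7.099968, -2.824607, -4.275361.
λ_k = y_k + 2.333333 gives λ = 9.4333, -0.4913, -1.9420 (check: the sum is 7.0000 = tr M).

Eigenvalues sorted in increasing order: [-1.9420, -0.4913, 9.4333].
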